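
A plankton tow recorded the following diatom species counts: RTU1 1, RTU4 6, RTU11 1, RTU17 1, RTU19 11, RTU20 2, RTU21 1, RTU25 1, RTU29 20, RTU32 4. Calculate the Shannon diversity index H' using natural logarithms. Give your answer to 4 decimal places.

1.7051

Total N = 1+6+1+1+11+2+1+1+20+4 = 48, so the proportions are 0.020833, 0.125, 0.020833, 0.020833, 0.229167, 0.041667, 0.020833, 0.020833, 0.416667, 0.083333 (working shown to 6 dp, full precision carried).
Each pᵢ ln pᵢ term: 0.020833×(-3.871201)=-0.080650, 0.125×(-2.079442)=-0.259930, 0.020833×(-3.871201)=-0.080650, 0.020833×(-3.871201)=-0.080650, 0.229167×(-1.473306)=-0.337633, 0.041667×(-3.178054)=-0.132419, 0.020833×(-3.871201)=-0.080650, 0.020833×(-3.871201)=-0.080650, 0.416667×(-0.875469)=-0.364779, 0.083333×(-2.484907)=-0.207076.
Sum = -1.705086, so H' = 1.7051.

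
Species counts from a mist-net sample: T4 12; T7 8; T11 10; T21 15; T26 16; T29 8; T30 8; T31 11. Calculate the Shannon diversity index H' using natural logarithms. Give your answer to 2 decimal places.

Total N = 12+8+10+15+16+8+8+11 = 88, so the proportions are 0.1364, 0.0909, 0.1136, 0.1705, 0.1818, 0.0909, 0.0909, 0.125 (working shown to 4 dp, full precision carried).
Each pᵢ ln pᵢ term: 0.1364×(-1.9924)=-0.2717, 0.0909×(-2.3979)=-0.2180, 0.1136×(-2.1748)=-0.2471, 0.1705×(-1.7693)=-0.3016, 0.1818×(-1.7047)=-0.3100, 0.0909×(-2.3979)=-0.2180, 0.0909×(-2.3979)=-0.2180, 0.125×(-2.0794)=-0.2599.
Sum = -2.0443, so H' = 2.04.

2.04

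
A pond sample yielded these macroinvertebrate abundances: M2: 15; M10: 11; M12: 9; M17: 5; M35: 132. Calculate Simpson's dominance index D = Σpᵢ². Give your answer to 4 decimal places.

Total N = 15+11+9+5+132 = 172, so the proportions are 0.087209, 0.063953, 0.052326, 0.02907, 0.767442 (working shown to 6 dp, full precision carried).
D = 0.087209² + 0.063953² + 0.052326² + 0.02907² + 0.767442² = 0.007605 + 0.004090 + 0.002738 + 0.000845 + 0.588967 = 0.604246.
To 4 decimal places, D = 0.6042.

0.6042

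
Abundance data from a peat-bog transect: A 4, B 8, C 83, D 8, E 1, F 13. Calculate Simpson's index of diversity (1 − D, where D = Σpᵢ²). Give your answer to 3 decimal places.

Total N = 4+8+83+8+1+13 = 117, so the proportions are 0.03419, 0.06838, 0.7094, 0.06838, 0.00855, 0.11111 (working shown to 5 dp, full precision carried).
D = 0.03419² + 0.06838² + 0.7094² + 0.06838² + 0.00855² + 0.11111² = 0.00117 + 0.00468 + 0.50325 + 0.00468 + 0.00007 + 0.01235 = 0.52619.
So 1 − D = 0.47381, i.e. 0.474 to 3 decimal places.

0.474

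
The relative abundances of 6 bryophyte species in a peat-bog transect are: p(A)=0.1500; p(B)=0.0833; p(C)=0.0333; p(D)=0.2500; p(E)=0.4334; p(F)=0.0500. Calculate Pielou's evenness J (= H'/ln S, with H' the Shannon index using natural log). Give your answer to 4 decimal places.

H' = −Σ pᵢ ln pᵢ = −((-0.284568) + (-0.207026) + (-0.113293) + (-0.346574) + (-0.362363) + (-0.149787)) = 1.463611 (working shown to 6 dp, full precision carried).
With S = 6 species, ln S = 1.791759, so J = 1.463611/1.791759 = 0.816857, i.e. 0.8169 to 4 decimal places.

0.8169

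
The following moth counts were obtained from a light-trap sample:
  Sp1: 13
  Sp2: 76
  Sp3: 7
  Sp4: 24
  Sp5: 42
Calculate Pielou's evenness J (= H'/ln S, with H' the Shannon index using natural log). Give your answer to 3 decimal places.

Total N = 13+76+7+24+42 = 162, so the proportions are 0.08025, 0.46914, 0.04321, 0.14815, 0.25926 (working shown to 5 dp, full precision carried).
H' = −Σ pᵢ ln pᵢ = −((-0.20243) + (-0.35507) + (-0.13575) + (-0.28290) + (-0.34998)) = 1.32613.
With S = 5 species, ln S = 1.60944, so J = 1.32613/1.60944 = 0.82397, i.e. 0.824 to 3 decimal places.

0.824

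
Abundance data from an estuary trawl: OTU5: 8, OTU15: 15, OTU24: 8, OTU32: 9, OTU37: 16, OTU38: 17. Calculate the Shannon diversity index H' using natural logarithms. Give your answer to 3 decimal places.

Total N = 8+15+8+9+16+17 = 73, so the proportions are 0.10959, 0.20548, 0.10959, 0.12329, 0.21918, 0.23288 (working shown to 5 dp, full precision carried).
Each pᵢ ln pᵢ term: 0.10959×(-2.21102)=-0.24230, 0.20548×(-1.58241)=-0.32515, 0.10959×(-2.21102)=-0.24230, 0.12329×(-2.09323)=-0.25807, 0.21918×(-1.51787)=-0.33268, 0.23288×(-1.45725)=-0.33936.
Sum = -1.73987, so H' = 1.740.

1.740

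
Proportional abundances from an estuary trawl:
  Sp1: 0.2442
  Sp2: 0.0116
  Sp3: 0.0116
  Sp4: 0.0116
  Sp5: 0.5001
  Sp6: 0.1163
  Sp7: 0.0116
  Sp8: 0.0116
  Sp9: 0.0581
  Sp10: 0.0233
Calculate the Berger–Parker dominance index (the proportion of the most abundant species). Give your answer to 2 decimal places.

The largest proportion is 0.5001, i.e. d = 0.50 to 2 decimal places.

0.50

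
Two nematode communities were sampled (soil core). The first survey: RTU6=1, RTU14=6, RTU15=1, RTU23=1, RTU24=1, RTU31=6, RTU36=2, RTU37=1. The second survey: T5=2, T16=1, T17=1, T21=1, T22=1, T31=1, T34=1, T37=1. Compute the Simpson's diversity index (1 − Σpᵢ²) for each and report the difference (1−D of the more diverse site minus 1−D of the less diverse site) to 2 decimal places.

The first survey: N=19, proportions 0.0526, 0.3158, 0.0526, 0.0526, 0.0526, 0.3158, 0.1053, 0.0526, giving 1−D = 0.7756 (working shown to 4 dp, full precision carried).
The second survey: N=9, proportions 0.2222, 0.1111, 0.1111, 0.1111, 0.1111, 0.1111, 0.1111, 0.1111, giving 1−D = 0.8642.
Difference = |0.7756 − 0.8642| = 0.0886, i.e. 0.09 to 2 decimal places.

0.09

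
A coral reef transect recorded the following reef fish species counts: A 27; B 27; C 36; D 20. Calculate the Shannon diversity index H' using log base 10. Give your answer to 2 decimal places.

0.59

Total N = 27+27+36+20 = 110, so the proportions are 0.2455, 0.2455, 0.3273, 0.1818 (working shown to 4 dp, full precision carried).
Each pᵢ log₁₀ pᵢ term: 0.2455×(-0.6100)=-0.1497, 0.2455×(-0.6100)=-0.1497, 0.3273×(-0.4851)=-0.1588, 0.1818×(-0.7404)=-0.1346.
Sum = -0.5928, so H' = 0.59.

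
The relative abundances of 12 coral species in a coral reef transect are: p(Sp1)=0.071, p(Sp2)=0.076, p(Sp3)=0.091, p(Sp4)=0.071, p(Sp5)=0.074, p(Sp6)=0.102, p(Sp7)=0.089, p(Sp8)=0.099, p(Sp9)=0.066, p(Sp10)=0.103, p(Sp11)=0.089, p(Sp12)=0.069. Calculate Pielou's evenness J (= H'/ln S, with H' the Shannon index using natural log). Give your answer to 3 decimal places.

0.995

H' = −Σ pᵢ ln pᵢ = −((-0.18780) + (-0.19585) + (-0.21812) + (-0.18780) + (-0.19267) + (-0.23284) + (-0.21530) + (-0.22895) + (-0.17939) + (-0.23412) + (-0.21530) + (-0.18448)) = 2.47264 (working shown to 5 dp, full precision carried).
With S = 12 species, ln S = 2.48491, so J = 2.47264/2.48491 = 0.99506, i.e. 0.995 to 3 decimal places.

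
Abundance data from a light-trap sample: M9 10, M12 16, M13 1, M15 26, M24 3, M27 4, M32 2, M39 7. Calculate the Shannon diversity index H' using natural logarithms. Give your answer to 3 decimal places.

1.684

Total N = 10+16+1+26+3+4+2+7 = 69, so the proportions are 0.14493, 0.23188, 0.01449, 0.37681, 0.04348, 0.05797, 0.02899, 0.10145 (working shown to 5 dp, full precision carried).
Each pᵢ ln pᵢ term: 0.14493×(-1.93152)=-0.27993, 0.23188×(-1.46152)=-0.33890, 0.01449×(-4.23411)=-0.06136, 0.37681×(-0.97601)=-0.36777, 0.04348×(-3.13549)=-0.13633, 0.05797×(-2.84781)=-0.16509, 0.02899×(-3.54096)=-0.10264, 0.10145×(-2.28820)=-0.23214.
Sum = -1.68416, so H' = 1.684.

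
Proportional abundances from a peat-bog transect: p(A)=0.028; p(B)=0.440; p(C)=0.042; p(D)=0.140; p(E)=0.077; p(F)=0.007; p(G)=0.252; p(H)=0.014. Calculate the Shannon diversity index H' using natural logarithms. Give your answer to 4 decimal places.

1.5090

Each pᵢ ln pᵢ term (working shown to 6 dp, full precision carried): 0.028×(-3.575551)=-0.100115, 0.44×(-0.820981)=-0.361231, 0.042×(-3.170086)=-0.133144, 0.14×(-1.966113)=-0.275256, 0.077×(-2.563950)=-0.197424, 0.007×(-4.961845)=-0.034733, 0.252×(-1.378326)=-0.347338, 0.014×(-4.268698)=-0.059762.
Sum = -1.509003, so H' = 1.5090.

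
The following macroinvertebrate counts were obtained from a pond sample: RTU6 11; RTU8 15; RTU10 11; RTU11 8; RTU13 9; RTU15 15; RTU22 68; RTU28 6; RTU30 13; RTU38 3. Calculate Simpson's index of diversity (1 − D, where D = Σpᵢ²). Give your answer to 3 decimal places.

0.776

Total N = 11+15+11+8+9+15+68+6+13+3 = 159, so the proportions are 0.06918, 0.09434, 0.06918, 0.05031, 0.0566, 0.09434, 0.42767, 0.03774, 0.08176, 0.01887 (working shown to 5 dp, full precision carried).
D = 0.06918² + 0.09434² + 0.06918² + 0.05031² + 0.0566² + 0.09434² + 0.42767² + 0.03774² + 0.08176² + 0.01887² = 0.00479 + 0.00890 + 0.00479 + 0.00253 + 0.00320 + 0.00890 + 0.18290 + 0.00142 + 0.00668 + 0.00036 = 0.22448.
So 1 − D = 0.77552, i.e. 0.776 to 3 decimal places.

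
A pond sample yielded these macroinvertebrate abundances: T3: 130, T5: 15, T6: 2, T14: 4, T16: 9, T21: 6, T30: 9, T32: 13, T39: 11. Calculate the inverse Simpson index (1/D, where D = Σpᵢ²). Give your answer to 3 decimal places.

Total N = 130+15+2+4+9+6+9+13+11 = 199, so the proportions are 0.653266, 0.075377, 0.01005, 0.020101, 0.045226, 0.030151, 0.045226, 0.065327, 0.055276 (working shown to 6 dp, full precision carried).
D = 0.653266² + 0.075377² + 0.01005² + 0.020101² + 0.045226² + 0.030151² + 0.045226² + 0.065327² + 0.055276² = 0.426757 + 0.005682 + 0.000101 + 0.000404 + 0.002045 + 0.000909 + 0.002045 + 0.004268 + 0.003055 = 0.445267.
So 1/D = 2.24585, i.e. 2.246 to 3 decimal places.

2.246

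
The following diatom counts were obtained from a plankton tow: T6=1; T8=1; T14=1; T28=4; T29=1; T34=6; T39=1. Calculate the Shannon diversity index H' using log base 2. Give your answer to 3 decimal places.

2.340

Total N = 1+1+1+4+1+6+1 = 15, so the proportions are 0.06667, 0.06667, 0.06667, 0.26667, 0.06667, 0.4, 0.06667 (working shown to 5 dp, full precision carried).
Each pᵢ log₂ pᵢ term: 0.06667×(-3.90689)=-0.26046, 0.06667×(-3.90689)=-0.26046, 0.06667×(-3.90689)=-0.26046, 0.26667×(-1.90689)=-0.50850, 0.06667×(-3.90689)=-0.26046, 0.4×(-1.32193)=-0.52877, 0.06667×(-3.90689)=-0.26046.
Sum = -2.33957, so H' = 2.340.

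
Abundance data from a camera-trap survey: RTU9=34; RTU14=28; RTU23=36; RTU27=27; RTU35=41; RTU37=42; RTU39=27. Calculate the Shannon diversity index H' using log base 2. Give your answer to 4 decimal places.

Total N = 34+28+36+27+41+42+27 = 235, so the proportions are 0.144681, 0.119149, 0.153191, 0.114894, 0.174468, 0.178723, 0.114894 (working shown to 6 dp, full precision carried).
Each pᵢ log₂ pᵢ term: 0.144681×(-2.789054)=-0.403523, 0.119149×(-3.069162)=-0.365687, 0.153191×(-2.706592)=-0.414627, 0.114894×(-3.121629)=-0.358655, 0.174468×(-2.518965)=-0.439479, 0.178723×(-2.484200)=-0.443985, 0.114894×(-3.121629)=-0.358655.
Sum = -2.784611, so H' = 2.7846.

2.7846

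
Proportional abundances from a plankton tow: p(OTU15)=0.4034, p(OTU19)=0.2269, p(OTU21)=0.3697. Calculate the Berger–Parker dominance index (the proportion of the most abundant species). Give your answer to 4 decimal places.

The largest proportion is 0.4034, i.e. d = 0.4034 to 4 decimal places.

0.4034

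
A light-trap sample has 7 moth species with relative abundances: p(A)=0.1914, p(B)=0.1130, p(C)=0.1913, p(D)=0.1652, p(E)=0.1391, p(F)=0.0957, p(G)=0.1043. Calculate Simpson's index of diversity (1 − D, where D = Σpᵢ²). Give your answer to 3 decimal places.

0.847

D = 0.1914² + 0.113² + 0.1913² + 0.1652² + 0.1391² + 0.0957² + 0.1043² = 0.03663 + 0.01277 + 0.03660 + 0.02729 + 0.01935 + 0.00916 + 0.01088 = 0.15268 (working shown to 5 dp, full precision carried).
So 1 − D = 0.84732, i.e. 0.847 to 3 decimal places.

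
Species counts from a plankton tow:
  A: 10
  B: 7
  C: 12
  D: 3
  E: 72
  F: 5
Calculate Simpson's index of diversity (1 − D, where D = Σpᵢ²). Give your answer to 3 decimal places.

Total N = 10+7+12+3+72+5 = 109, so the proportions are 0.09174, 0.06422, 0.11009, 0.02752, 0.66055, 0.04587 (working shown to 5 dp, full precision carried).
D = 0.09174² + 0.06422² + 0.11009² + 0.02752² + 0.66055² + 0.04587² = 0.00842 + 0.00412 + 0.01212 + 0.00076 + 0.43633 + 0.00210 = 0.46385.
So 1 − D = 0.53615, i.e. 0.536 to 3 decimal places.

0.536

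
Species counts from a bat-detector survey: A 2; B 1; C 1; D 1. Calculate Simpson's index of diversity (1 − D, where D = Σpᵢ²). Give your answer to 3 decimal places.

Total N = 2+1+1+1 = 5, so the proportions are 0.4, 0.2, 0.2, 0.2 (working shown to 5 dp, full precision carried).
D = 0.4² + 0.2² + 0.2² + 0.2² = 0.16000 + 0.04000 + 0.04000 + 0.04000 = 0.28000.
So 1 − D = 0.72000, i.e. 0.720 to 3 decimal places.

0.720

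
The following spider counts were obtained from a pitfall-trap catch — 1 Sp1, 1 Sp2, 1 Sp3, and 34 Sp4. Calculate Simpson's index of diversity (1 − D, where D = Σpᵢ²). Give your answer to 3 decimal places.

0.153

Total N = 1+1+1+34 = 37, so the proportions are 0.02703, 0.02703, 0.02703, 0.91892 (working shown to 5 dp, full precision carried).
D = 0.02703² + 0.02703² + 0.02703² + 0.91892² = 0.00073 + 0.00073 + 0.00073 + 0.84441 = 0.84660.
So 1 − D = 0.15340, i.e. 0.153 to 3 decimal places.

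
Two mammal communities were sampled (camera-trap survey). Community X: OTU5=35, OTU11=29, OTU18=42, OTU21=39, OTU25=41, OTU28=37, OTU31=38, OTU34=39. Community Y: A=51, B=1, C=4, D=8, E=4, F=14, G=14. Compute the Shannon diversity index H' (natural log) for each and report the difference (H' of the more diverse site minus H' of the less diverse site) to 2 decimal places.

Community X: N=300, proportions 0.11667, 0.09667, 0.14, 0.13, 0.13667, 0.12333, 0.12667, 0.13, giving H' = 2.07406 (working shown to 5 dp, full precision carried).
Community Y: N=96, proportions 0.53125, 0.01042, 0.04167, 0.08333, 0.04167, 0.14583, 0.14583, giving H' = 1.41703.
Difference = |2.07406 − 1.41703| = 0.65703, i.e. 0.66 to 2 decimal places.

0.66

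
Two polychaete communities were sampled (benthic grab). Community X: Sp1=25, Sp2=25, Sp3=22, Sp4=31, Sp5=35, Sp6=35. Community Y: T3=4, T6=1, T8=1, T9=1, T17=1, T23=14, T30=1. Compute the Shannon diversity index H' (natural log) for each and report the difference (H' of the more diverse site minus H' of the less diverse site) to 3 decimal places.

0.488

Community X: N=173, proportions 0.14451, 0.14451, 0.12717, 0.17919, 0.20231, 0.20231, giving H' = 1.77598 (working shown to 5 dp, full precision carried).
Community Y: N=23, proportions 0.17391, 0.04348, 0.04348, 0.04348, 0.04348, 0.6087, 0.04348, giving H' = 1.28802.
Difference = |1.77598 − 1.28802| = 0.48796, i.e. 0.488 to 3 decimal places.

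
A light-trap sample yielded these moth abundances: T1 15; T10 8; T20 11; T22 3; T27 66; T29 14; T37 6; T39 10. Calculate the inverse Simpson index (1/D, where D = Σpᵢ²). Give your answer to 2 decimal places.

Total N = 15+8+11+3+66+14+6+10 = 133, so the proportions are 0.112782, 0.06015, 0.082707, 0.022556, 0.496241, 0.105263, 0.045113, 0.075188 (working shown to 6 dp, full precision carried).
D = 0.112782² + 0.06015² + 0.082707² + 0.022556² + 0.496241² + 0.105263² + 0.045113² + 0.075188² = 0.012720 + 0.003618 + 0.006840 + 0.000509 + 0.246255 + 0.011080 + 0.002035 + 0.005653 = 0.288710.
So 1/D = 3.4637, i.e. 3.46 to 2 decimal places.

3.46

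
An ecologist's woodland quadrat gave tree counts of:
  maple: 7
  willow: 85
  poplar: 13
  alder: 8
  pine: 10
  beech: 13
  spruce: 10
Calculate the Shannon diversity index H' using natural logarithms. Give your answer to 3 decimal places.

1.418

Total N = 7+85+13+8+10+13+10 = 146, so the proportions are 0.04795, 0.58219, 0.08904, 0.05479, 0.06849, 0.08904, 0.06849 (working shown to 5 dp, full precision carried).
Each pᵢ ln pᵢ term: 0.04795×(-3.03770)=-0.14564, 0.58219×(-0.54096)=-0.31494, 0.08904×(-2.41866)=-0.21536, 0.05479×(-2.90417)=-0.15913, 0.06849×(-2.68102)=-0.18363, 0.08904×(-2.41866)=-0.21536, 0.06849×(-2.68102)=-0.18363.
Sum = -1.41770, so H' = 1.418.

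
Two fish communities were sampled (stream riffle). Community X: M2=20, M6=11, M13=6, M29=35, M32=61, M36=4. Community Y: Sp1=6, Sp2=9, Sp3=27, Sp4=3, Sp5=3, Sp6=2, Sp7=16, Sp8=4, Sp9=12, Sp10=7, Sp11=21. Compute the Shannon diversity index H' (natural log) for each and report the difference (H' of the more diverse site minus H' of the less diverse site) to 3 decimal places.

0.679

Community X: N=137, proportions 0.14599, 0.08029, 0.0438, 0.25547, 0.44526, 0.0292, giving H' = 1.43248 (working shown to 5 dp, full precision carried).
Community Y: N=110, proportions 0.05455, 0.08182, 0.24545, 0.02727, 0.02727, 0.01818, 0.14545, 0.03636, 0.10909, 0.06364, 0.19091, giving H' = 2.11164.
Difference = |1.43248 − 2.11164| = 0.67916, i.e. 0.679 to 3 decimal places.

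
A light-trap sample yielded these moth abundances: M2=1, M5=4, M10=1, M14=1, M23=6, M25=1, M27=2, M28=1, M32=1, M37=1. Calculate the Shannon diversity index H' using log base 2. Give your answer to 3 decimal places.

2.905

Total N = 1+4+1+1+6+1+2+1+1+1 = 19, so the proportions are 0.05263, 0.21053, 0.05263, 0.05263, 0.31579, 0.05263, 0.10526, 0.05263, 0.05263, 0.05263 (working shown to 5 dp, full precision carried).
Each pᵢ log₂ pᵢ term: 0.05263×(-4.24793)=-0.22358, 0.21053×(-2.24793)=-0.47325, 0.05263×(-4.24793)=-0.22358, 0.05263×(-4.24793)=-0.22358, 0.31579×(-1.66297)=-0.52515, 0.05263×(-4.24793)=-0.22358, 0.10526×(-3.24793)=-0.34189, 0.05263×(-4.24793)=-0.22358, 0.05263×(-4.24793)=-0.22358, 0.05263×(-4.24793)=-0.22358.
Sum = -2.90531, so H' = 2.905.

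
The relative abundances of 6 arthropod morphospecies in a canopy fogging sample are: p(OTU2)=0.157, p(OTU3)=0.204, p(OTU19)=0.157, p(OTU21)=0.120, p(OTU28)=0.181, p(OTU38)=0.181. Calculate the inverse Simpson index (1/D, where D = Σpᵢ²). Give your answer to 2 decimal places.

D = 0.157² + 0.204² + 0.157² + 0.12² + 0.181² + 0.181² = 0.024649 + 0.041616 + 0.024649 + 0.014400 + 0.032761 + 0.032761 = 0.170836 (working shown to 6 dp, full precision carried).
So 1/D = 5.8536, i.e. 5.85 to 2 decimal places.

5.85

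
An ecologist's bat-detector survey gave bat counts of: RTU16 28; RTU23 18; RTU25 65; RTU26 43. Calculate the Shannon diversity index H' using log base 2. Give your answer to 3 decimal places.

1.848

Total N = 28+18+65+43 = 154, so the proportions are 0.18182, 0.11688, 0.42208, 0.27922 (working shown to 5 dp, full precision carried).
Each pᵢ log₂ pᵢ term: 0.18182×(-2.45943)=-0.44717, 0.11688×(-3.09686)=-0.36197, 0.42208×(-1.24442)=-0.52524, 0.27922×(-1.84052)=-0.51391.
Sum = -1.84829, so H' = 1.848.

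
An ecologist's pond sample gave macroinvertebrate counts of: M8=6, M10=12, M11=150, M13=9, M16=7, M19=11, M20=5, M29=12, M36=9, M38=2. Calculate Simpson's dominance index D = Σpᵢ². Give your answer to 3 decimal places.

Total N = 6+12+150+9+7+11+5+12+9+2 = 223, so the proportions are 0.02691, 0.05381, 0.67265, 0.04036, 0.03139, 0.04933, 0.02242, 0.05381, 0.04036, 0.00897 (working shown to 5 dp, full precision carried).
D = 0.02691² + 0.05381² + 0.67265² + 0.04036² + 0.03139² + 0.04933² + 0.02242² + 0.05381² + 0.04036² + 0.00897² = 0.00072 + 0.00290 + 0.45245 + 0.00163 + 0.00099 + 0.00243 + 0.00050 + 0.00290 + 0.00163 + 0.00008 = 0.46623.
To 3 decimal places, D = 0.466.

0.466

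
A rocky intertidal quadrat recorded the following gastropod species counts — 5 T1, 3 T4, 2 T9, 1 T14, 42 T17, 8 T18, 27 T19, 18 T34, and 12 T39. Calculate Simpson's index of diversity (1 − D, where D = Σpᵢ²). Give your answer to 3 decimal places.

0.780

Total N = 5+3+2+1+42+8+27+18+12 = 118, so the proportions are 0.04237, 0.02542, 0.01695, 0.00847, 0.35593, 0.0678, 0.22881, 0.15254, 0.10169 (working shown to 5 dp, full precision carried).
D = 0.04237² + 0.02542² + 0.01695² + 0.00847² + 0.35593² + 0.0678² + 0.22881² + 0.15254² + 0.10169² = 0.00180 + 0.00065 + 0.00029 + 0.00007 + 0.12669 + 0.00460 + 0.05236 + 0.02327 + 0.01034 = 0.22005.
So 1 − D = 0.77995, i.e. 0.780 to 3 decimal places.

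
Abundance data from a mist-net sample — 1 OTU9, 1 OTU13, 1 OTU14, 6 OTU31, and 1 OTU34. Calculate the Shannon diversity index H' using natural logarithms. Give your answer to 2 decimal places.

Total N = 1+1+1+6+1 = 10, so the proportions are 0.1, 0.1, 0.1, 0.6, 0.1 (working shown to 4 dp, full precision carried).
Each pᵢ ln pᵢ term: 0.1×(-2.3026)=-0.2303, 0.1×(-2.3026)=-0.2303, 0.1×(-2.3026)=-0.2303, 0.6×(-0.5108)=-0.3065, 0.1×(-2.3026)=-0.2303.
Sum = -1.2275, so H' = 1.23.

1.23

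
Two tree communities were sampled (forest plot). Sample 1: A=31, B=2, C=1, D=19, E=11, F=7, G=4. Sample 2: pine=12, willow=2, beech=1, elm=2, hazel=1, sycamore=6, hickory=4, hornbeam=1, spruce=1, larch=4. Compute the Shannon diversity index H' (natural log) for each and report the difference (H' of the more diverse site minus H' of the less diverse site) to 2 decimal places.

Sample 1: N=75, proportions 0.41333, 0.02667, 0.01333, 0.25333, 0.14667, 0.09333, 0.05333, giving H' = 1.52645 (working shown to 5 dp, full precision carried).
Sample 2: N=34, proportions 0.35294, 0.05882, 0.02941, 0.05882, 0.02941, 0.17647, 0.11765, 0.02941, 0.02941, 0.11765, giving H' = 1.92541.
Difference = |1.52645 − 1.92541| = 0.39896, i.e. 0.40 to 2 decimal places.

0.40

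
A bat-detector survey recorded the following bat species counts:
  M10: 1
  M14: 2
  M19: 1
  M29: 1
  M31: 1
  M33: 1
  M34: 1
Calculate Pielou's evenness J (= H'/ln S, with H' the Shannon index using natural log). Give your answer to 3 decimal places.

0.980

Total N = 1+2+1+1+1+1+1 = 8, so the proportions are 0.125, 0.25, 0.125, 0.125, 0.125, 0.125, 0.125 (working shown to 5 dp, full precision carried).
H' = −Σ pᵢ ln pᵢ = −((-0.25993) + (-0.34657) + (-0.25993) + (-0.25993) + (-0.25993) + (-0.25993) + (-0.25993)) = 1.90615.
With S = 7 species, ln S = 1.94591, so J = 1.90615/1.94591 = 0.97957, i.e. 0.980 to 3 decimal places.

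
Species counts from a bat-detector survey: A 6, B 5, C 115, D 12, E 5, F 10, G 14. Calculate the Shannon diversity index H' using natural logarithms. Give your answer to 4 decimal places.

1.1521

Total N = 6+5+115+12+5+10+14 = 167, so the proportions are 0.035928, 0.02994, 0.688623, 0.071856, 0.02994, 0.05988, 0.083832 (working shown to 6 dp, full precision carried).
Each pᵢ ln pᵢ term: 0.035928×(-3.326234)=-0.119505, 0.02994×(-3.508556)=-0.105047, 0.688623×(-0.373062)=-0.256899, 0.071856×(-2.633087)=-0.189204, 0.02994×(-3.508556)=-0.105047, 0.05988×(-2.815409)=-0.168587, 0.083832×(-2.478936)=-0.207815.
Sum = -1.152104, so H' = 1.1521.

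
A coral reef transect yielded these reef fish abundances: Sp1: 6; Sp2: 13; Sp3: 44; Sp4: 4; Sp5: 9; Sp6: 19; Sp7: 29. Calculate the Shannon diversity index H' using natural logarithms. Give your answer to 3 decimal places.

1.679

Total N = 6+13+44+4+9+19+29 = 124, so the proportions are 0.04839, 0.10484, 0.35484, 0.03226, 0.07258, 0.15323, 0.23387 (working shown to 5 dp, full precision carried).
Each pᵢ ln pᵢ term: 0.04839×(-3.02852)=-0.14654, 0.10484×(-2.25533)=-0.23645, 0.35484×(-1.03609)=-0.36765, 0.03226×(-3.43399)=-0.11077, 0.07258×(-2.62306)=-0.19038, 0.15323×(-1.87584)=-0.28743, 0.23387×(-1.45299)=-0.33981.
Sum = -1.67903, so H' = 1.679.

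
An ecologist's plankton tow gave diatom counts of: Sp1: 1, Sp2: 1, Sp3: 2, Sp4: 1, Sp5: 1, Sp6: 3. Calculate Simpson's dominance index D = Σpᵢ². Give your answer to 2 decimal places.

Total N = 1+1+2+1+1+3 = 9, so the proportions are 0.1111, 0.1111, 0.2222, 0.1111, 0.1111, 0.3333 (working shown to 4 dp, full precision carried).
D = 0.1111² + 0.1111² + 0.2222² + 0.1111² + 0.1111² + 0.3333² = 0.0123 + 0.0123 + 0.0494 + 0.0123 + 0.0123 + 0.1111 = 0.2099.
To 2 decimal places, D = 0.21.

0.21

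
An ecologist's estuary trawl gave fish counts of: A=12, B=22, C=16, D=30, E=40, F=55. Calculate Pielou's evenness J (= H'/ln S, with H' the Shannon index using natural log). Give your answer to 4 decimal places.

0.9302

Total N = 12+22+16+30+40+55 = 175, so the proportions are 0.068571, 0.125714, 0.091429, 0.171429, 0.228571, 0.314286 (working shown to 6 dp, full precision carried).
H' = −Σ pᵢ ln pᵢ = −((-0.183763) + (-0.260699) + (-0.218715) + (-0.302329) + (-0.337350) + (-0.363771)) = 1.666628.
With S = 6 species, ln S = 1.791759, so J = 1.666628/1.791759 = 0.930163, i.e. 0.9302 to 4 decimal places.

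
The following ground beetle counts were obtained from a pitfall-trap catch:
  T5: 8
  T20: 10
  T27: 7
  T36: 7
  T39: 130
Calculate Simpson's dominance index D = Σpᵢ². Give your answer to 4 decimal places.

Total N = 8+10+7+7+130 = 162, so the proportions are 0.049383, 0.061728, 0.04321, 0.04321, 0.802469 (working shown to 6 dp, full precision carried).
D = 0.049383² + 0.061728² + 0.04321² + 0.04321² + 0.802469² = 0.002439 + 0.003810 + 0.001867 + 0.001867 + 0.643957 = 0.653940.
To 4 decimal places, D = 0.6539.

0.6539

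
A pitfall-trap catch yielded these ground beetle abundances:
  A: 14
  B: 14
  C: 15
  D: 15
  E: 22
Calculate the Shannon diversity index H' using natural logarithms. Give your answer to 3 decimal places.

Total N = 14+14+15+15+22 = 80, so the proportions are 0.175, 0.175, 0.1875, 0.1875, 0.275 (working shown to 5 dp, full precision carried).
Each pᵢ ln pᵢ term: 0.175×(-1.74297)=-0.30502, 0.175×(-1.74297)=-0.30502, 0.1875×(-1.67398)=-0.31387, 0.1875×(-1.67398)=-0.31387, 0.275×(-1.29098)=-0.35502.
Sum = -1.59280, so H' = 1.593.

1.593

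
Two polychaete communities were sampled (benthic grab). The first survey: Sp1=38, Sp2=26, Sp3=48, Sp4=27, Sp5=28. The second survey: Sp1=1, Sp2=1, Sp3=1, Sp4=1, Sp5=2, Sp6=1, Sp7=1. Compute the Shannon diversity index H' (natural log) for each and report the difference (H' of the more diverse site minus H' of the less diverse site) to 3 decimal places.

The first survey: N=167, proportions 0.227545, 0.155689, 0.287425, 0.161677, 0.167665, giving H' = 1.578798 (working shown to 6 dp, full precision carried).
The second survey: N=8, proportions 0.125, 0.125, 0.125, 0.125, 0.25, 0.125, 0.125, giving H' = 1.906155.
Difference = |1.578798 − 1.906155| = 0.327357, i.e. 0.327 to 3 decimal places.

0.327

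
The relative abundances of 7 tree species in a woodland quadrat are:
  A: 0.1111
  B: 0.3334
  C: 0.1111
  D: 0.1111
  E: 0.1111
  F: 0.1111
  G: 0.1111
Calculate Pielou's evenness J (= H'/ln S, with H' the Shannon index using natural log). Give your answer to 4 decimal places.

0.9409

H' = −Σ pᵢ ln pᵢ = −((-0.244123) + (-0.366211) + (-0.244123) + (-0.244123) + (-0.244123) + (-0.244123) + (-0.244123)) = 1.830947 (working shown to 6 dp, full precision carried).
With S = 7 species, ln S = 1.945910, so J = 1.830947/1.945910 = 0.940921, i.e. 0.9409 to 4 decimal places.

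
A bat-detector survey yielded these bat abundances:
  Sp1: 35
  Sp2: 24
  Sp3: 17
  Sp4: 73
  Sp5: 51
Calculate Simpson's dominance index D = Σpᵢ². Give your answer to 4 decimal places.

0.2505

Total N = 35+24+17+73+51 = 200, so the proportions are 0.175, 0.12, 0.085, 0.365, 0.255 (working shown to 6 dp, full precision carried).
D = 0.175² + 0.12² + 0.085² + 0.365² + 0.255² = 0.030625 + 0.014400 + 0.007225 + 0.133225 + 0.065025 = 0.250500.
To 4 decimal places, D = 0.2505.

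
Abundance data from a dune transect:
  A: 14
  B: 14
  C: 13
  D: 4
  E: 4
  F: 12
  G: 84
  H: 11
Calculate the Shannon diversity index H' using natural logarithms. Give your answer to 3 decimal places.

Total N = 14+14+13+4+4+12+84+11 = 156, so the proportions are 0.08974, 0.08974, 0.08333, 0.02564, 0.02564, 0.07692, 0.53846, 0.07051 (working shown to 5 dp, full precision carried).
Each pᵢ ln pᵢ term: 0.08974×(-2.41080)=-0.21635, 0.08974×(-2.41080)=-0.21635, 0.08333×(-2.48491)=-0.20708, 0.02564×(-3.66356)=-0.09394, 0.02564×(-3.66356)=-0.09394, 0.07692×(-2.56495)=-0.19730, 0.53846×(-0.61904)=-0.33333, 0.07051×(-2.65196)=-0.18700.
Sum = -1.54529, so H' = 1.545.

1.545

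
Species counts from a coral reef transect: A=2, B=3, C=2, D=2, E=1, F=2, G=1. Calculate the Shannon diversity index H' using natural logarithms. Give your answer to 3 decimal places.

Total N = 2+3+2+2+1+2+1 = 13, so the proportions are 0.15385, 0.23077, 0.15385, 0.15385, 0.07692, 0.15385, 0.07692 (working shown to 5 dp, full precision carried).
Each pᵢ ln pᵢ term: 0.15385×(-1.87180)=-0.28797, 0.23077×(-1.46634)=-0.33839, 0.15385×(-1.87180)=-0.28797, 0.15385×(-1.87180)=-0.28797, 0.07692×(-2.56495)=-0.19730, 0.15385×(-1.87180)=-0.28797, 0.07692×(-2.56495)=-0.19730.
Sum = -1.88487, so H' = 1.885.

1.885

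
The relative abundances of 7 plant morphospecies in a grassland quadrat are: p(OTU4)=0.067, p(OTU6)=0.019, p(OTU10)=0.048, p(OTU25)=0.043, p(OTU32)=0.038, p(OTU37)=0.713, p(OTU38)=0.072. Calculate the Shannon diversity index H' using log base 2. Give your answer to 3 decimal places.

Each pᵢ log₂ pᵢ term (working shown to 5 dp, full precision carried): 0.067×(-3.89970)=-0.26128, 0.019×(-5.71786)=-0.10864, 0.048×(-4.38082)=-0.21028, 0.043×(-4.53952)=-0.19520, 0.038×(-4.71786)=-0.17928, 0.713×(-0.48803)=-0.34796, 0.072×(-3.79586)=-0.27330.
Sum = -1.57594, so H' = 1.576.

1.576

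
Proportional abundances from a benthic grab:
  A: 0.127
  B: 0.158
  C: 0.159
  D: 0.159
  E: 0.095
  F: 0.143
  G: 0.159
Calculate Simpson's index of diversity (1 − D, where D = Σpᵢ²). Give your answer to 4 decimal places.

D = 0.127² + 0.158² + 0.159² + 0.159² + 0.095² + 0.143² + 0.159² = 0.016129 + 0.024964 + 0.025281 + 0.025281 + 0.009025 + 0.020449 + 0.025281 = 0.146410 (working shown to 6 dp, full precision carried).
So 1 − D = 0.853590, i.e. 0.8536 to 4 decimal places.

0.8536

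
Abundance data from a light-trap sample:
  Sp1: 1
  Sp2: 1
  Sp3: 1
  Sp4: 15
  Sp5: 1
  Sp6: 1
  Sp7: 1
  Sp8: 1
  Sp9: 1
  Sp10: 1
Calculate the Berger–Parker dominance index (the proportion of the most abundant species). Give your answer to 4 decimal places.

Total N = 1+1+1+15+1+1+1+1+1+1 = 24, so the proportions are 0.041667, 0.041667, 0.041667, 0.625, 0.041667, 0.041667, 0.041667, 0.041667, 0.041667, 0.041667 (working shown to 6 dp, full precision carried).
The largest proportion is 0.625, i.e. d = 0.6250 to 4 decimal places.

0.6250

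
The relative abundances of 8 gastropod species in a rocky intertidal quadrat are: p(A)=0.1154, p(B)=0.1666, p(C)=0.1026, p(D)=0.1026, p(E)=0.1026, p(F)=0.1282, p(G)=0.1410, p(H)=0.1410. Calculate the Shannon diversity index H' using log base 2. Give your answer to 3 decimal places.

2.978

Each pᵢ log₂ pᵢ term (working shown to 5 dp, full precision carried): 0.1154×(-3.11528)=-0.35950, 0.1666×(-2.58554)=-0.43075, 0.1026×(-3.28490)=-0.33703, 0.1026×(-3.28490)=-0.33703, 0.1026×(-3.28490)=-0.33703, 0.1282×(-2.96353)=-0.37992, 0.141×(-2.82623)=-0.39850, 0.141×(-2.82623)=-0.39850.
Sum = -2.97827, so H' = 2.978.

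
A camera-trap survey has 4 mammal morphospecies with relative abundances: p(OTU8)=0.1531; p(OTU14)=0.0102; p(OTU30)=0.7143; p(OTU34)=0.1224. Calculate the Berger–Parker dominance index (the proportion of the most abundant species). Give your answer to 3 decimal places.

0.714

The largest proportion is 0.7143, i.e. d = 0.714 to 3 decimal places.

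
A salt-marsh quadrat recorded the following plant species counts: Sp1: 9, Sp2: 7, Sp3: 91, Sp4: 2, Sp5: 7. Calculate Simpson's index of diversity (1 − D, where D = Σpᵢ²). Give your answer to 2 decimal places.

0.37

Total N = 9+7+91+2+7 = 116, so the proportions are 0.0776, 0.0603, 0.7845, 0.0172, 0.0603 (working shown to 4 dp, full precision carried).
D = 0.0776² + 0.0603² + 0.7845² + 0.0172² + 0.0603² = 0.0060 + 0.0036 + 0.6154 + 0.0003 + 0.0036 = 0.6290.
So 1 − D = 0.3710, i.e. 0.37 to 2 decimal places.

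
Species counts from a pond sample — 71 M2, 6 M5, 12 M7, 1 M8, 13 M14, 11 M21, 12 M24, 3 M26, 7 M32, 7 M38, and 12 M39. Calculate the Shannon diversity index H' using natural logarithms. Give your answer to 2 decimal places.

Total N = 71+6+12+1+13+11+12+3+7+7+12 = 155, so the proportions are 0.4581, 0.0387, 0.0774, 0.0065, 0.0839, 0.071, 0.0774, 0.0194, 0.0452, 0.0452, 0.0774 (working shown to 4 dp, full precision carried).
Each pᵢ ln pᵢ term: 0.4581×(-0.7807)=-0.3576, 0.0387×(-3.2517)=-0.1259, 0.0774×(-2.5585)=-0.1981, 0.0065×(-5.0434)=-0.0325, 0.0839×(-2.4785)=-0.2079, 0.071×(-2.6455)=-0.1877, 0.0774×(-2.5585)=-0.1981, 0.0194×(-3.9448)=-0.0764, 0.0452×(-3.0975)=-0.1399, 0.0452×(-3.0975)=-0.1399, 0.0774×(-2.5585)=-0.1981.
Sum = -1.8620, so H' = 1.86.

1.86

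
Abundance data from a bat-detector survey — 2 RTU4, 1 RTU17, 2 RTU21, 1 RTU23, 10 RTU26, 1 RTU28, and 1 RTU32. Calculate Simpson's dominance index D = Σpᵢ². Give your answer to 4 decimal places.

Total N = 2+1+2+1+10+1+1 = 18, so the proportions are 0.111111, 0.055556, 0.111111, 0.055556, 0.555556, 0.055556, 0.055556 (working shown to 6 dp, full precision carried).
D = 0.111111² + 0.055556² + 0.111111² + 0.055556² + 0.555556² + 0.055556² + 0.055556² = 0.012346 + 0.003086 + 0.012346 + 0.003086 + 0.308642 + 0.003086 + 0.003086 = 0.345679.
To 4 decimal places, D = 0.3457.

0.3457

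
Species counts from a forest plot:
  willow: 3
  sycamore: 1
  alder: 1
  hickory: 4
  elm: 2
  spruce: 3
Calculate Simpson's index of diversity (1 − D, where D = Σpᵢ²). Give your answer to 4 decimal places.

Total N = 3+1+1+4+2+3 = 14, so the proportions are 0.214286, 0.071429, 0.071429, 0.285714, 0.142857, 0.214286 (working shown to 6 dp, full precision carried).
D = 0.214286² + 0.071429² + 0.071429² + 0.285714² + 0.142857² + 0.214286² = 0.045918 + 0.005102 + 0.005102 + 0.081633 + 0.020408 + 0.045918 = 0.204082.
So 1 − D = 0.795918, i.e. 0.7959 to 4 decimal places.

0.7959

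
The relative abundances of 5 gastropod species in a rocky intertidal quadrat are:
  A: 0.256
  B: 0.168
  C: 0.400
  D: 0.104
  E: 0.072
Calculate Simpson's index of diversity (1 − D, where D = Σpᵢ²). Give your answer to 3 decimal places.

0.730

D = 0.256² + 0.168² + 0.4² + 0.104² + 0.072² = 0.06554 + 0.02822 + 0.16000 + 0.01082 + 0.00518 = 0.26976 (working shown to 5 dp, full precision carried).
So 1 − D = 0.73024, i.e. 0.730 to 3 decimal places.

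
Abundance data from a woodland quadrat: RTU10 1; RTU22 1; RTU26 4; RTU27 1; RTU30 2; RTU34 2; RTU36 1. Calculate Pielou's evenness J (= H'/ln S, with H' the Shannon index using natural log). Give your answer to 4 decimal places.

0.9208

Total N = 1+1+4+1+2+2+1 = 12, so the proportions are 0.083333, 0.083333, 0.333333, 0.083333, 0.166667, 0.166667, 0.083333 (working shown to 6 dp, full precision carried).
H' = −Σ pᵢ ln pᵢ = −((-0.207076) + (-0.207076) + (-0.366204) + (-0.207076) + (-0.298627) + (-0.298627) + (-0.207076)) = 1.791759.
With S = 7 species, ln S = 1.945910, so J = 1.791759/1.945910 = 0.920782, i.e. 0.9208 to 4 decimal places.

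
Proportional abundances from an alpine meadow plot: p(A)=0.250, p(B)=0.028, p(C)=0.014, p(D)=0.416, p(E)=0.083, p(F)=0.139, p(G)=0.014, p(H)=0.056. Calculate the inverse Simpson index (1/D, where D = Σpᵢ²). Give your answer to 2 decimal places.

3.76

D = 0.25² + 0.028² + 0.014² + 0.416² + 0.083² + 0.139² + 0.014² + 0.056² = 0.062500 + 0.000784 + 0.000196 + 0.173056 + 0.006889 + 0.019321 + 0.000196 + 0.003136 = 0.266078 (working shown to 6 dp, full precision carried).
So 1/D = 3.7583, i.e. 3.76 to 2 decimal places.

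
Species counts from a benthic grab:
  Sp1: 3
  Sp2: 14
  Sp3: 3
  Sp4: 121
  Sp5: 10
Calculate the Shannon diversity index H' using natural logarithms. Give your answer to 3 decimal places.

0.733

Total N = 3+14+3+121+10 = 151, so the proportions are 0.01987, 0.09272, 0.01987, 0.80132, 0.06623 (working shown to 5 dp, full precision carried).
Each pᵢ ln pᵢ term: 0.01987×(-3.91867)=-0.07785, 0.09272×(-2.37822)=-0.22050, 0.01987×(-3.91867)=-0.07785, 0.80132×(-0.22149)=-0.17748, 0.06623×(-2.71469)=-0.17978.
Sum = -0.73347, so H' = 0.733.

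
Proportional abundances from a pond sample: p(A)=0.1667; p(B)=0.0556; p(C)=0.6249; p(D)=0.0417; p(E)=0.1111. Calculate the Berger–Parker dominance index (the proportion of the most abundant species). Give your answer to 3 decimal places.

The largest proportion is 0.6249, i.e. d = 0.625 to 3 decimal places.

0.625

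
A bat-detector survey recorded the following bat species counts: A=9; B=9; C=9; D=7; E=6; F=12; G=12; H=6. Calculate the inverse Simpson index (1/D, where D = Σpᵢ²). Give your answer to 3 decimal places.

Total N = 9+9+9+7+6+12+12+6 = 70, so the proportions are 0.1285714, 0.1285714, 0.1285714, 0.1, 0.0857143, 0.1714286, 0.1714286, 0.0857143 (working shown to 7 dp, full precision carried).
D = 0.1285714² + 0.1285714² + 0.1285714² + 0.1² + 0.0857143² + 0.1714286² + 0.1714286² + 0.0857143² = 0.0165306 + 0.0165306 + 0.0165306 + 0.0100000 + 0.0073469 + 0.0293878 + 0.0293878 + 0.0073469 = 0.1330612.
So 1/D = 7.51534, i.e. 7.515 to 3 decimal places.

7.515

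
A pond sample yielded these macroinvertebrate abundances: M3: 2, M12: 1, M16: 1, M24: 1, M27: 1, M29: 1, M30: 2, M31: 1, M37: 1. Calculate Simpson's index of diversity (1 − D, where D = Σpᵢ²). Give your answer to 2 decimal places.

0.88

Total N = 2+1+1+1+1+1+2+1+1 = 11, so the proportions are 0.1818, 0.0909, 0.0909, 0.0909, 0.0909, 0.0909, 0.1818, 0.0909, 0.0909 (working shown to 4 dp, full precision carried).
D = 0.1818² + 0.0909² + 0.0909² + 0.0909² + 0.0909² + 0.0909² + 0.1818² + 0.0909² + 0.0909² = 0.0331 + 0.0083 + 0.0083 + 0.0083 + 0.0083 + 0.0083 + 0.0331 + 0.0083 + 0.0083 = 0.1240.
So 1 − D = 0.8760, i.e. 0.88 to 2 decimal places.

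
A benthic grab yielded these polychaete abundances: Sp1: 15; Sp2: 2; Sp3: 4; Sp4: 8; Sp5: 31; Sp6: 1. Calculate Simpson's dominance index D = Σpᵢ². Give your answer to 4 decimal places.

0.3416

Total N = 15+2+4+8+31+1 = 61, so the proportions are 0.245902, 0.032787, 0.065574, 0.131148, 0.508197, 0.016393 (working shown to 6 dp, full precision carried).
D = 0.245902² + 0.032787² + 0.065574² + 0.131148² + 0.508197² + 0.016393² = 0.060468 + 0.001075 + 0.004300 + 0.017200 + 0.258264 + 0.000269 = 0.341575.
To 4 decimal places, D = 0.3416.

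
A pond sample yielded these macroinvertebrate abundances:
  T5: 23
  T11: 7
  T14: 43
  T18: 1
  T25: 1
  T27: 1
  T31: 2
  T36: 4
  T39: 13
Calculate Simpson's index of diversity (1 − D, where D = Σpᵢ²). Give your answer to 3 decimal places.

0.710

Total N = 23+7+43+1+1+1+2+4+13 = 95, so the proportions are 0.24211, 0.07368, 0.45263, 0.01053, 0.01053, 0.01053, 0.02105, 0.04211, 0.13684 (working shown to 5 dp, full precision carried).
D = 0.24211² + 0.07368² + 0.45263² + 0.01053² + 0.01053² + 0.01053² + 0.02105² + 0.04211² + 0.13684² = 0.05861 + 0.00543 + 0.20488 + 0.00011 + 0.00011 + 0.00011 + 0.00044 + 0.00177 + 0.01873 = 0.29019.
So 1 − D = 0.70981, i.e. 0.710 to 3 decimal places.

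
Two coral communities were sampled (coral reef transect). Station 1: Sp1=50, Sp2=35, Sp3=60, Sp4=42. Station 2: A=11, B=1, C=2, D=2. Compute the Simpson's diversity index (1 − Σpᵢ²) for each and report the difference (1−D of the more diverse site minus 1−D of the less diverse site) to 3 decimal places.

0.248

Station 1: N=187, proportions 0.2673797, 0.1871658, 0.3208556, 0.2245989, giving 1−D = 0.7400841 (working shown to 7 dp, full precision carried).
Station 2: N=16, proportions 0.6875, 0.0625, 0.125, 0.125, giving 1−D = 0.4921875.
Difference = |0.7400841 − 0.4921875| = 0.2478966, i.e. 0.248 to 3 decimal places.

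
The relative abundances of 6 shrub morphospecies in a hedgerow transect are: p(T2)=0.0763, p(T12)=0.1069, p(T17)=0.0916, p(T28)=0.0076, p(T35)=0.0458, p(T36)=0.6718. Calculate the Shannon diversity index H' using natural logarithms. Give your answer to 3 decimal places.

Each pᵢ ln pᵢ term (working shown to 5 dp, full precision carried): 0.0763×(-2.57308)=-0.19633, 0.1069×(-2.23586)=-0.23901, 0.0916×(-2.39032)=-0.21895, 0.0076×(-4.87961)=-0.03709, 0.0458×(-3.08347)=-0.14122, 0.6718×(-0.39779)=-0.26724.
Sum = -1.09984, so H' = 1.100.

1.100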